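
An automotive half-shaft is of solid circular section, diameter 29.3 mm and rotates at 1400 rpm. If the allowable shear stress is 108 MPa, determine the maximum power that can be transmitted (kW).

J = πd⁴/32 = π(0.0293)⁴/32 = 7.236×10^-8 m⁴.
T_max = τ_allow·J/r = 1.08×10^8 × 7.236×10^-8 / 0.0146 = 533.4 N·m.
ω = 2π·1400/60 = 146.6 rad/s, so P_max = T_max·ω = 7.820×10^4 W.

78.2 kW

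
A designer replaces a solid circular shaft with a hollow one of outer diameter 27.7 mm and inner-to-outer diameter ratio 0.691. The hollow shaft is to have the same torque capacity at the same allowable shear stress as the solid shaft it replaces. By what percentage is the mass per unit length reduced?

37.9 %

Equal τ_max and T ⇒ the solid shaft needs d_s³ = d_o³(1−k⁴), so d_s = 27.7·(1−0.691⁴)^(1/3) = 25.41 mm.
Area ratio A_h/A_s = d_o²(1−k²)/d_s² = (1−k²)/(1−k⁴)^(2/3) = 0.6209.
Mass saving = 1 − 0.6209 = 37.9 %.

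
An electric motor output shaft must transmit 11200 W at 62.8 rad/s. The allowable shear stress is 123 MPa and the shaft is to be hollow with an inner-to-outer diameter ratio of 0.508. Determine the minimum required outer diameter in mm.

19.9 mm

ω = 62.8 rad/s, so T = P/ω = 11200 / 62.80 = 178.3 N·m.
For a hollow shaft with d_i/d_o = 0.508: τ_max = 16T/(π d_o³ (1−k⁴)), so d_o = [16T/(π τ_allow (1−k⁴))]^(1/3) = [16·178.3/(π·1.23×10^8·0.9334)]^(1/3) = 0.01993 m.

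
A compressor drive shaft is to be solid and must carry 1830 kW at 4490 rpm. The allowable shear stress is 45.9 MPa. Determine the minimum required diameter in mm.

75.6 mm

ω = 2π·4490/60 = 470.2 rad/s, so T = P/ω = 1830×10³ / 470.2 = 3892 N·m.
For a solid shaft τ_max = 16T/(πd³), so d = (16T/(π τ_allow))^(1/3) = (16·3892/(π·4.59×10^7))^(1/3) = 0.07559 m.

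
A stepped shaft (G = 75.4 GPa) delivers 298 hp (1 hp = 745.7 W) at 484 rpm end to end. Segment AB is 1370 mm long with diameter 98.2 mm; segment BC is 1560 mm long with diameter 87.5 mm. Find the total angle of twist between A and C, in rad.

ω = 2π·484/60 = 50.68 rad/s, so T = P/ω = 298×745.7 / 50.68 = 4384 N·m.
J_AB = π(0.0982)⁴/32 = 9.13×10^-6 m⁴; J_BC = π(0.0875)⁴/32 = 5.75×10^-6 m⁴.
θ = (T/G)·Σ L_i/J_i = (4384/75.4×10⁹)·(1.37/9.13×10^-6 + 1.56/5.75×10^-6) = 0.02449 rad.

0.0245 rad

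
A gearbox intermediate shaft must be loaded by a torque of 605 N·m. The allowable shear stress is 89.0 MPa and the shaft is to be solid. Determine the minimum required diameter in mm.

For a solid shaft τ_max = 16T/(πd³), so d = (16T/(π τ_allow))^(1/3) = (16·605.0/(π·8.90×10^7))^(1/3) = 0.03259 m.

32.6 mm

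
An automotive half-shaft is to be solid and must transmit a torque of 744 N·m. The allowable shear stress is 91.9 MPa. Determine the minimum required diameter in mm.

34.5 mm

For a solid shaft τ_max = 16T/(πd³), so d = (16T/(π τ_allow))^(1/3) = (16·744.0/(π·9.19×10^7))^(1/3) = 0.03455 m.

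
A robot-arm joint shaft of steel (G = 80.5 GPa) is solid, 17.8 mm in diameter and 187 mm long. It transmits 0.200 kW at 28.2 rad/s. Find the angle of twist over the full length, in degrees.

ω = 28.2 rad/s, so T = P/ω = 0.200×10³ / 28.20 = 7.092 N·m.
J = πd⁴/32 = π(0.0178)⁴/32 = 9.856×10^-9 m⁴.
θ = T·L/(G·J) = 7.092 × 0.187 / (80.5×10⁹ × 9.856×10^-9) = 1.672×10^-3 rad.

0.0958°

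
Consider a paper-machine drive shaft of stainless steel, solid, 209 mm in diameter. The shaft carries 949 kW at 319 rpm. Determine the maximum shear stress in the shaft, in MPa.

ω = 2π·319/60 = 33.41 rad/s, so T = P/ω = 949×10³ / 33.41 = 28410 N·m.
J = πd⁴/32 = π(0.209)⁴/32 = 1.873×10^-4 m⁴.
τ_max = T·r/J = 28410 × 0.104 / 1.873×10^-4 = 1.585×10^7 Pa.

15.8 MPa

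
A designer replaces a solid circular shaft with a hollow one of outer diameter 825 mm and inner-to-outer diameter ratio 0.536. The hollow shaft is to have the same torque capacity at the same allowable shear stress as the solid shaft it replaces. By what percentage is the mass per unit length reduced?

Equal τ_max and T ⇒ the solid shaft needs d_s³ = d_o³(1−k⁴), so d_s = 825·(1−0.536⁴)^(1/3) = 801.6 mm.
Area ratio A_h/A_s = d_o²(1−k²)/d_s² = (1−k²)/(1−k⁴)^(2/3) = 0.7548.
Mass saving = 1 − 0.7548 = 24.5 %.

24.5 %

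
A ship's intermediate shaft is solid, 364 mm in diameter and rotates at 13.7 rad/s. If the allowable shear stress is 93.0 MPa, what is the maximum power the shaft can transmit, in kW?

12100 kW

J = πd⁴/32 = π(0.364)⁴/32 = 1.723×10^-3 m⁴.
T_max = τ_allow·J/r = 9.30×10^7 × 1.723×10^-3 / 0.182 = 880700 N·m.
ω = 13.7 rad/s, so P_max = T_max·ω = 1.207×10^7 W.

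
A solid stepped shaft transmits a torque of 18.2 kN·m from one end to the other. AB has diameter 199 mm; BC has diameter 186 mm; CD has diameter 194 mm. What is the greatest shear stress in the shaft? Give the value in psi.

2090 psi

Under the same torque, τ_max = 16T/(πd³) is largest where d is smallest — segment BC (d = 186 mm).
τ_max = 16·18200/(π·(0.186)³) = 1.440×10^7 Pa.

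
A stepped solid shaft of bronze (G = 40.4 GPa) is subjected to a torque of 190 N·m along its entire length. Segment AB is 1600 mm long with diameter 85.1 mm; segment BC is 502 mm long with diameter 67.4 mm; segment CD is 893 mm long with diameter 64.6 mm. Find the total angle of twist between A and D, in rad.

0.00508 rad

J_AB = π(0.0851)⁴/32 = 5.15×10^-6 m⁴; J_BC = π(0.0674)⁴/32 = 2.03×10^-6 m⁴; J_CD = π(0.0646)⁴/32 = 1.71×10^-6 m⁴.
θ = (T/G)·Σ L_i/J_i = (190.0/40.4×10⁹)·(1.60/5.15×10^-6 + 0.502/2.03×10^-6 + 0.893/1.71×10^-6) = 5.083×10^-3 rad.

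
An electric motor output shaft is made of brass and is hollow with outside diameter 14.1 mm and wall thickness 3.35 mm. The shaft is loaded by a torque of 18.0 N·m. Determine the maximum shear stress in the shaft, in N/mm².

35.4 N/mm²

J = π(d_o⁴ − d_i⁴)/32 = π(0.0141⁴ − 0.00740⁴)/32 = 3.586×10^-9 m⁴.
τ_max = T·r/J = 18.00 × 0.00705 / 3.586×10^-9 = 3.539×10^7 Pa.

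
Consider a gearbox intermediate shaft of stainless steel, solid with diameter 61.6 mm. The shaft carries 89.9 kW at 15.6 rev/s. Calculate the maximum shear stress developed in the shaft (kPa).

ω = 2π·15.6 = 98.02 rad/s, so T = P/ω = 89.9×10³ / 98.02 = 917.2 N·m.
J = πd⁴/32 = π(0.0616)⁴/32 = 1.414×10^-6 m⁴.
τ_max = T·r/J = 917.2 × 0.0308 / 1.414×10^-6 = 1.998×10^7 Pa.

20000 kPa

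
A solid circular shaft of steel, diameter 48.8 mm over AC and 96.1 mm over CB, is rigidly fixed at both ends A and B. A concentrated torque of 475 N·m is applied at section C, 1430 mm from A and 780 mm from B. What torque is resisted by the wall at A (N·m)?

Compatibility: T_A·a/J_AC = T_B·b/J_CB with T_A + T_B = T₀.
J_AC = 5.57×10^-7 m⁴, J_CB = 8.37×10^-6 m⁴, so T_A = T₀·(J_AC/a)/((J_AC/a)+(J_CB/b)) = 16.63 N·m, T_B = 458.4 N·m.

16.6 N·m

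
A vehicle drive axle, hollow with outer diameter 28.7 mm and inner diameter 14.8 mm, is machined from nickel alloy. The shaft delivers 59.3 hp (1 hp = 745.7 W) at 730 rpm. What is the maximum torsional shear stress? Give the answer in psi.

ω = 2π·730/60 = 76.45 rad/s, so T = P/ω = 59.3×745.7 / 76.45 = 578.5 N·m.
J = π(d_o⁴ − d_i⁴)/32 = π(0.0287⁴ − 0.0148⁴)/32 = 6.190×10^-8 m⁴.
τ_max = T·r/J = 578.5 × 0.0143 / 6.190×10^-8 = 1.341×10^8 Pa.

19500 psi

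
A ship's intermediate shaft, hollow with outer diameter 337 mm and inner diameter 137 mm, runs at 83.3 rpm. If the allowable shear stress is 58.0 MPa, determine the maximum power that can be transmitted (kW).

3700 kW

J = π(d_o⁴ − d_i⁴)/32 = π(0.337⁴ − 0.137⁴)/32 = 1.232×10^-3 m⁴.
T_max = τ_allow·J/r = 5.80×10^7 × 1.232×10^-3 / 0.169 = 424000 N·m.
ω = 2π·83.3/60 = 8.723 rad/s, so P_max = T_max·ω = 3.698×10^6 W.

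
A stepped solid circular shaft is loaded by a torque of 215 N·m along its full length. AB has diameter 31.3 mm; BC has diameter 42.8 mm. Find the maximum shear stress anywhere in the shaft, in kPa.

35700 kPa

Under the same torque, τ_max = 16T/(πd³) is largest where d is smallest — segment AB (d = 31.3 mm).
τ_max = 16·215.0/(π·(0.0313)³) = 3.571×10^7 Pa.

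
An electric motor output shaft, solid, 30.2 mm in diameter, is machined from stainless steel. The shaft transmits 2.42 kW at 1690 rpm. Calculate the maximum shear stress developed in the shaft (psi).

367 psi

ω = 2π·1690/60 = 177.0 rad/s, so T = P/ω = 2.42×10³ / 177.0 = 13.67 N·m.
J = πd⁴/32 = π(0.0302)⁴/32 = 8.166×10^-8 m⁴.
τ_max = T·r/J = 13.67 × 0.0151 / 8.166×10^-8 = 2.528×10^6 Pa.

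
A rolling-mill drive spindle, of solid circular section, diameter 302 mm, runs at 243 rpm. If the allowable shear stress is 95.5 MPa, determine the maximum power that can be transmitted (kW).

13100 kW

J = πd⁴/32 = π(0.302)⁴/32 = 8.166×10^-4 m⁴.
T_max = τ_allow·J/r = 9.55×10^7 × 8.166×10^-4 / 0.151 = 516500 N·m.
ω = 2π·243/60 = 25.45 rad/s, so P_max = T_max·ω = 1.314×10^7 W.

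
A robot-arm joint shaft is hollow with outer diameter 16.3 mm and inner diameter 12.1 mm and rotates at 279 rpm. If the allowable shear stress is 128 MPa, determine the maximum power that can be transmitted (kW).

J = π(d_o⁴ − d_i⁴)/32 = π(0.0163⁴ − 0.0121⁴)/32 = 4.826×10^-9 m⁴.
T_max = τ_allow·J/r = 1.28×10^8 × 4.826×10^-9 / 0.00815 = 75.79 N·m.
ω = 2π·279/60 = 29.22 rad/s, so P_max = T_max·ω = 2214 W.

2.21 kW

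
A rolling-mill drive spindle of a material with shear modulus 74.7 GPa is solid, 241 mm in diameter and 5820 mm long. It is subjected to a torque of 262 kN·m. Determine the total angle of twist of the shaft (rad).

J = πd⁴/32 = π(0.241)⁴/32 = 3.312×10^-4 m⁴.
θ = T·L/(G·J) = 262000 × 5.82 / (74.7×10⁹ × 3.312×10^-4) = 0.06164 rad.

0.0616 rad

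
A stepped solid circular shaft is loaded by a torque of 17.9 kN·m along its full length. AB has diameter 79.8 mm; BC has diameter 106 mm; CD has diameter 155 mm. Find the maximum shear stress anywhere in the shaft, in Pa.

1.79e8 Pa

Under the same torque, τ_max = 16T/(πd³) is largest where d is smallest — segment AB (d = 79.8 mm).
τ_max = 16·17900/(π·(0.0798)³) = 1.794×10^8 Pa.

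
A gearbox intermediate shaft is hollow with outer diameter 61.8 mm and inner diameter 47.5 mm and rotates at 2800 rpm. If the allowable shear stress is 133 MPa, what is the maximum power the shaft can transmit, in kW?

J = π(d_o⁴ − d_i⁴)/32 = π(0.0618⁴ − 0.0475⁴)/32 = 9.323×10^-7 m⁴.
T_max = τ_allow·J/r = 1.33×10^8 × 9.323×10^-7 / 0.0309 = 4013 N·m.
ω = 2π·2800/60 = 293.2 rad/s, so P_max = T_max·ω = 1.177×10^6 W.

1180 kW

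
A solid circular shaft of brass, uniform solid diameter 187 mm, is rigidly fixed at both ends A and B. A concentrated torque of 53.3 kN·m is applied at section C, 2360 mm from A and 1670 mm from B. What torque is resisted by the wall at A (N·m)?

With uniform GJ and both ends fixed, compatibility θ_AC = θ_CB gives T_A·a = T_B·b, together with T_A + T_B = T₀.
T_A = T₀·b/(a+b) = 53300·1670/4030 = 22090 N·m; T_B = 31210 N·m.

22100 N·m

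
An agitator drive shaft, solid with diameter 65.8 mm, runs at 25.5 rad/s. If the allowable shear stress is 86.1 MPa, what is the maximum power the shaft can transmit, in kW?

J = πd⁴/32 = π(0.0658)⁴/32 = 1.840×10^-6 m⁴.
T_max = τ_allow·J/r = 8.61×10^7 × 1.840×10^-6 / 0.0329 = 4816 N·m.
ω = 25.5 rad/s, so P_max = T_max·ω = 1.228×10^5 W.

123 kW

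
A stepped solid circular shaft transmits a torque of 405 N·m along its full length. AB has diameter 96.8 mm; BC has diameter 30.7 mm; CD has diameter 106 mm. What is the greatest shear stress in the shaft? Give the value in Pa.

Under the same torque, τ_max = 16T/(πd³) is largest where d is smallest — segment BC (d = 30.7 mm).
τ_max = 16·405.0/(π·(0.0307)³) = 7.129×10^7 Pa.

7.13e7 Pa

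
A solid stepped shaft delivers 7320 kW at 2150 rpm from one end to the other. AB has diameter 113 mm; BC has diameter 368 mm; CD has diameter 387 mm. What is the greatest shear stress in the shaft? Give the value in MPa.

115 MPa

ω = 2π·2150/60 = 225.1 rad/s, so T = P/ω = 7320×10³ / 225.1 = 32510 N·m.
Under the same torque, τ_max = 16T/(πd³) is largest where d is smallest — segment AB (d = 113 mm).
τ_max = 16·32510/(π·(0.113)³) = 1.148×10^8 Pa.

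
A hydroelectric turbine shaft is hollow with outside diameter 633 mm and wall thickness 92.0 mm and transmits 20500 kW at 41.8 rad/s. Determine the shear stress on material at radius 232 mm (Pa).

ω = 41.8 rad/s, so T = P/ω = 20500×10³ / 41.80 = 490400 N·m.
J = π(d_o⁴ − d_i⁴)/32 = π(0.633⁴ − 0.449⁴)/32 = 0.01177 m⁴.
Shear stress varies linearly with radius: τ = T·r/J = 490400 × 0.232 / 0.01177 = 9.665×10^6 Pa.

9.67e6 Pa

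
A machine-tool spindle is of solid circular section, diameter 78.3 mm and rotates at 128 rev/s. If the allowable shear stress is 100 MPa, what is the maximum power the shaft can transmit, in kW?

7580 kW

J = πd⁴/32 = π(0.0783)⁴/32 = 3.690×10^-6 m⁴.
T_max = τ_allow·J/r = 1.00×10^8 × 3.690×10^-6 / 0.0391 = 9426 N·m.
ω = 2π·128 = 804.2 rad/s, so P_max = T_max·ω = 7.581×10^6 W.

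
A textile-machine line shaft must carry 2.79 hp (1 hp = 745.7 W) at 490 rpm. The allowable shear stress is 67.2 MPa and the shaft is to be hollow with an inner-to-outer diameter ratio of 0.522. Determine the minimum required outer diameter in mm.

ω = 2π·490/60 = 51.31 rad/s, so T = P/ω = 2.79×745.7 / 51.31 = 40.55 N·m.
For a hollow shaft with d_i/d_o = 0.522: τ_max = 16T/(π d_o³ (1−k⁴)), so d_o = [16T/(π τ_allow (1−k⁴))]^(1/3) = [16·40.55/(π·6.72×10^7·0.9258)]^(1/3) = 0.01492 m.

14.9 mm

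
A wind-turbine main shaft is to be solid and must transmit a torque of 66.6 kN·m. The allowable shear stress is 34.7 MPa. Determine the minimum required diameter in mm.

For a solid shaft τ_max = 16T/(πd³), so d = (16T/(π τ_allow))^(1/3) = (16·66600/(π·3.47×10^7))^(1/3) = 0.2138 m.

214 mm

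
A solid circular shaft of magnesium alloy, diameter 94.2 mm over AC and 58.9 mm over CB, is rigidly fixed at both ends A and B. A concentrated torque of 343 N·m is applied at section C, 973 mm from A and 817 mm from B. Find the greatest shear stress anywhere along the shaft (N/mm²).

1.77 N/mm²

Compatibility: T_A·a/J_AC = T_B·b/J_CB with T_A + T_B = T₀.
J_AC = 7.73×10^-6 m⁴, J_CB = 1.18×10^-6 m⁴, so T_A = T₀·(J_AC/a)/((J_AC/a)+(J_CB/b)) = 290.2 N·m, T_B = 52.82 N·m.
τ in each portion: τ_AC = 1.77×10^6 Pa, τ_CB = 1.32×10^6 Pa; maximum is in AC.
τ_max = T_AC·r/J = 290.2·0.0471/7.73×10^-6 = 1.768×10^6 Pa.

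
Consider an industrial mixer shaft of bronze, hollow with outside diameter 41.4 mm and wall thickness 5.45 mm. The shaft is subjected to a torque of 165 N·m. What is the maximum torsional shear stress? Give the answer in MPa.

J = π(d_o⁴ − d_i⁴)/32 = π(0.0414⁴ − 0.0305⁴)/32 = 2.034×10^-7 m⁴.
τ_max = T·r/J = 165.0 × 0.0207 / 2.034×10^-7 = 1.679×10^7 Pa.

16.8 MPa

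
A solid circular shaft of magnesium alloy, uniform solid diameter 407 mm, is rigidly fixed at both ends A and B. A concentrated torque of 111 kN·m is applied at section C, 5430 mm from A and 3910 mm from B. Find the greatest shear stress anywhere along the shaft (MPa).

4.87 MPa

With uniform GJ and both ends fixed, compatibility θ_AC = θ_CB gives T_A·a = T_B·b, together with T_A + T_B = T₀.
T_A = T₀·b/(a+b) = 111000·3910/9340 = 46470 N·m; T_B = 64530 N·m.
τ in each portion: τ_AC = 3.51×10^6 Pa, τ_CB = 4.87×10^6 Pa; maximum is in CB.
τ_max = T_CB·r/J = 64530·0.203/2.69×10^-3 = 4.875×10^6 Pa.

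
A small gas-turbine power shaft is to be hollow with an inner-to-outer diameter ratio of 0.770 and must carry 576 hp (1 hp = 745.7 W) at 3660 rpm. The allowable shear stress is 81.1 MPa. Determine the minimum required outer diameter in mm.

47.7 mm

ω = 2π·3660/60 = 383.3 rad/s, so T = P/ω = 576×745.7 / 383.3 = 1121 N·m.
For a hollow shaft with d_i/d_o = 0.770: τ_max = 16T/(π d_o³ (1−k⁴)), so d_o = [16T/(π τ_allow (1−k⁴))]^(1/3) = [16·1121/(π·8.11×10^7·0.6485)]^(1/3) = 0.04770 m.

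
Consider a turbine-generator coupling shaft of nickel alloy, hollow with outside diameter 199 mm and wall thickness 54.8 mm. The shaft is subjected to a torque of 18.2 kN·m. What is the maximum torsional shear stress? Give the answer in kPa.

12300 kPa

J = π(d_o⁴ − d_i⁴)/32 = π(0.199⁴ − 0.0894⁴)/32 = 1.477×10^-4 m⁴.
τ_max = T·r/J = 18200 × 0.0995 / 1.477×10^-4 = 1.226×10^7 Pa.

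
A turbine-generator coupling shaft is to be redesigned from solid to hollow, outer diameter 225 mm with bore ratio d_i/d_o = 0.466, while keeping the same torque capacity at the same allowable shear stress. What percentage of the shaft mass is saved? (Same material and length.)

19.2 %

Equal τ_max and T ⇒ the solid shaft needs d_s³ = d_o³(1−k⁴), so d_s = 225·(1−0.466⁴)^(1/3) = 221.4 mm.
Area ratio A_h/A_s = d_o²(1−k²)/d_s² = (1−k²)/(1−k⁴)^(2/3) = 0.8085.
Mass saving = 1 − 0.8085 = 19.2 %.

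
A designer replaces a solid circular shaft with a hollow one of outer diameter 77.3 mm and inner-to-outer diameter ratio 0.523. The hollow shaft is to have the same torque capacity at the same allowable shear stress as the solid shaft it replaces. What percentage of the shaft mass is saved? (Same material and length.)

Equal τ_max and T ⇒ the solid shaft needs d_s³ = d_o³(1−k⁴), so d_s = 77.3·(1−0.523⁴)^(1/3) = 75.32 mm.
Area ratio A_h/A_s = d_o²(1−k²)/d_s² = (1−k²)/(1−k⁴)^(2/3) = 0.7651.
Mass saving = 1 − 0.7651 = 23.5 %.

23.5 %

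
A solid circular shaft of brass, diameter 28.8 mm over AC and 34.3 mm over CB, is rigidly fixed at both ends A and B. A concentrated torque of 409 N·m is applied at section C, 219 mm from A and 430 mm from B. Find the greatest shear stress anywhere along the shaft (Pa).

4.31e7 Pa

Compatibility: T_A·a/J_AC = T_B·b/J_CB with T_A + T_B = T₀.
J_AC = 6.75×10^-8 m⁴, J_CB = 1.36×10^-7 m⁴, so T_A = T₀·(J_AC/a)/((J_AC/a)+(J_CB/b)) = 202.0 N·m, T_B = 207.0 N·m.
τ in each portion: τ_AC = 4.31×10^7 Pa, τ_CB = 2.61×10^7 Pa; maximum is in AC.
τ_max = T_AC·r/J = 202.0·0.0144/6.75×10^-8 = 4.307×10^7 Pa.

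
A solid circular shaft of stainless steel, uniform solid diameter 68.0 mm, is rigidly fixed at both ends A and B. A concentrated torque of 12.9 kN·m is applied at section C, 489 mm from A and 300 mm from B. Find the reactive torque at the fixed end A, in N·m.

With uniform GJ and both ends fixed, compatibility θ_AC = θ_CB gives T_A·a = T_B·b, together with T_A + T_B = T₀.
T_A = T₀·b/(a+b) = 12900·300/789.0 = 4905 N·m; T_B = 7995 N·m.

4900 N·m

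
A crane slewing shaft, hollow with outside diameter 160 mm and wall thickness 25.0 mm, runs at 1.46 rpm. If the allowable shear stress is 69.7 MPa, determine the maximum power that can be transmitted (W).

J = π(d_o⁴ − d_i⁴)/32 = π(0.160⁴ − 0.110⁴)/32 = 4.997×10^-5 m⁴.
T_max = τ_allow·J/r = 6.97×10^7 × 4.997×10^-5 / 0.0800 = 43530 N·m.
ω = 2π·1.46/60 = 0.1529 rad/s, so P_max = T_max·ω = 6656 W.

6660 W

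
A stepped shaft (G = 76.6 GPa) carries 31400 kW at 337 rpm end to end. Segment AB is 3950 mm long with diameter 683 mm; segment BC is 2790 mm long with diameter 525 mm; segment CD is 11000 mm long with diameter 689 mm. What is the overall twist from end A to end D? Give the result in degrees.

0.703°

ω = 2π·337/60 = 35.29 rad/s, so T = P/ω = 31400×10³ / 35.29 = 889800 N·m.
J_AB = π(0.683)⁴/32 = 0.0214 m⁴; J_BC = π(0.525)⁴/32 = 7.46×10^-3 m⁴; J_CD = π(0.689)⁴/32 = 0.0221 m⁴.
θ = (T/G)·Σ L_i/J_i = (889800/76.6×10⁹)·(3.95/0.0214 + 2.79/7.46×10^-3 + 11.0/0.0221) = 0.01227 rad.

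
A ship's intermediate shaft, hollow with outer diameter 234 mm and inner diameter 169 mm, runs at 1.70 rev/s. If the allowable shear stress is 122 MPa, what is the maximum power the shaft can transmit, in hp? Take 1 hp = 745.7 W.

J = π(d_o⁴ − d_i⁴)/32 = π(0.234⁴ − 0.169⁴)/32 = 2.143×10^-4 m⁴.
T_max = τ_allow·J/r = 1.22×10^8 × 2.143×10^-4 / 0.117 = 223400 N·m.
ω = 2π·1.70 = 10.68 rad/s, so P_max = T_max·ω = 2.386×10^6 W.

3200 hp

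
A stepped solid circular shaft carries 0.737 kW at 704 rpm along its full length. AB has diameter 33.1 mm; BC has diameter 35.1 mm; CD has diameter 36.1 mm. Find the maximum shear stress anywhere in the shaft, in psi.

204 psi

ω = 2π·704/60 = 73.72 rad/s, so T = P/ω = 0.737×10³ / 73.72 = 9.997 N·m.
Under the same torque, τ_max = 16T/(πd³) is largest where d is smallest — segment AB (d = 33.1 mm).
τ_max = 16·9.997/(π·(0.0331)³) = 1.404×10^6 Pa.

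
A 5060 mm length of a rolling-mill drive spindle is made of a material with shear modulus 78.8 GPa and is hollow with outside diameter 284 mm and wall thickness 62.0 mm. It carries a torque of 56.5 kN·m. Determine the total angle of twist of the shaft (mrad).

6.32 mrad

J = π(d_o⁴ − d_i⁴)/32 = π(0.284⁴ − 0.160⁴)/32 = 5.743×10^-4 m⁴.
θ = T·L/(G·J) = 56500 × 5.06 / (78.8×10⁹ × 5.743×10^-4) = 6.317×10^-3 rad.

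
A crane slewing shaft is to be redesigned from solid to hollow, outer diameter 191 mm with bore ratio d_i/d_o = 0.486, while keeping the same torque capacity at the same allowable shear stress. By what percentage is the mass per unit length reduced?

Equal τ_max and T ⇒ the solid shaft needs d_s³ = d_o³(1−k⁴), so d_s = 191·(1−0.486⁴)^(1/3) = 187.4 mm.
Area ratio A_h/A_s = d_o²(1−k²)/d_s² = (1−k²)/(1−k⁴)^(2/3) = 0.7936.
Mass saving = 1 − 0.7936 = 20.6 %.

20.6 %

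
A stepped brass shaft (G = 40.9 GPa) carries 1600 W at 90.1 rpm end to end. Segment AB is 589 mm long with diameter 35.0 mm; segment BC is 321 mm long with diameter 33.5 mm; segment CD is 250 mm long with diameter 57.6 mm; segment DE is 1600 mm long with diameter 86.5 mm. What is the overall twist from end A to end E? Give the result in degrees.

ω = 2π·90.1/60 = 9.435 rad/s, so T = P/ω = 1600 / 9.435 = 169.6 N·m.
J_AB = π(0.0350)⁴/32 = 1.47×10^-7 m⁴; J_BC = π(0.0335)⁴/32 = 1.24×10^-7 m⁴; J_CD = π(0.0576)⁴/32 = 1.08×10^-6 m⁴; J_DE = π(0.0865)⁴/32 = 5.50×10^-6 m⁴.
θ = (T/G)·Σ L_i/J_i = (169.6/40.9×10⁹)·(0.589/1.47×10^-7 + 0.321/1.24×10^-7 + 0.250/1.08×10^-6 + 1.60/5.50×10^-6) = 0.02951 rad.

1.69°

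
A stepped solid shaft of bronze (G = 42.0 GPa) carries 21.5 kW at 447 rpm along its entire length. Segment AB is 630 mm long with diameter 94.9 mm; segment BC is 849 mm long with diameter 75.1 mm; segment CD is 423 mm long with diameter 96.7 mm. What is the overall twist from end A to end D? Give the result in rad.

ω = 2π·447/60 = 46.81 rad/s, so T = P/ω = 21.5×10³ / 46.81 = 459.3 N·m.
J_AB = π(0.0949)⁴/32 = 7.96×10^-6 m⁴; J_BC = π(0.0751)⁴/32 = 3.12×10^-6 m⁴; J_CD = π(0.0967)⁴/32 = 8.58×10^-6 m⁴.
θ = (T/G)·Σ L_i/J_i = (459.3/42.0×10⁹)·(0.630/7.96×10^-6 + 0.849/3.12×10^-6 + 0.423/8.58×10^-6) = 4.377×10^-3 rad.

0.00438 rad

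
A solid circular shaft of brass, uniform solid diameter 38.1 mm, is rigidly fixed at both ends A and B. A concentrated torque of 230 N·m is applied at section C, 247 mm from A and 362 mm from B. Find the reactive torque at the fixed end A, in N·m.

137 N·m

With uniform GJ and both ends fixed, compatibility θ_AC = θ_CB gives T_A·a = T_B·b, together with T_A + T_B = T₀.
T_A = T₀·b/(a+b) = 230.0·362/609.0 = 136.7 N·m; T_B = 93.28 N·m.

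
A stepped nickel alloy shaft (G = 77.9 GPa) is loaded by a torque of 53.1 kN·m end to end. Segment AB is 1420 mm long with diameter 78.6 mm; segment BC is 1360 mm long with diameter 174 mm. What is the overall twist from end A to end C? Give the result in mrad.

J_AB = π(0.0786)⁴/32 = 3.75×10^-6 m⁴; J_BC = π(0.174)⁴/32 = 9.00×10^-5 m⁴.
θ = (T/G)·Σ L_i/J_i = (53100/77.9×10⁹)·(1.42/3.75×10^-6 + 1.36/9.00×10^-5) = 0.2686 rad.

269 mrad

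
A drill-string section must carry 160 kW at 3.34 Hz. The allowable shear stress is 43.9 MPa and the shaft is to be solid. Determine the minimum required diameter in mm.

ω = 2π·3.34 = 20.99 rad/s, so T = P/ω = 160×10³ / 20.99 = 7624 N·m.
For a solid shaft τ_max = 16T/(πd³), so d = (16T/(π τ_allow))^(1/3) = (16·7624/(π·4.39×10^7))^(1/3) = 0.09599 m.

96.0 mm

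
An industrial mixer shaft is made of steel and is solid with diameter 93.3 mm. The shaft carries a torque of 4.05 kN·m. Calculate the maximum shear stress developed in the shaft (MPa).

J = πd⁴/32 = π(0.0933)⁴/32 = 7.439×10^-6 m⁴.
τ_max = T·r/J = 4050 × 0.0466 / 7.439×10^-6 = 2.540×10^7 Pa.

25.4 MPa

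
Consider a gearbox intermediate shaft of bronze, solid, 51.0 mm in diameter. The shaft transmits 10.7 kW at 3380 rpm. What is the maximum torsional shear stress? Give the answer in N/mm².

ω = 2π·3380/60 = 354.0 rad/s, so T = P/ω = 10.7×10³ / 354.0 = 30.23 N·m.
J = πd⁴/32 = π(0.0510)⁴/32 = 6.642×10^-7 m⁴.
τ_max = T·r/J = 30.23 × 0.0255 / 6.642×10^-7 = 1.161×10^6 Pa.

1.16 N/mm²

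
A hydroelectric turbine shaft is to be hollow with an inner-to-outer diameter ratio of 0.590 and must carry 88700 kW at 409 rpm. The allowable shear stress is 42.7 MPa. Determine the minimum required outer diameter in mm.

655 mm

ω = 2π·409/60 = 42.83 rad/s, so T = P/ω = 88700×10³ / 42.83 = 2.071e6 N·m.
For a hollow shaft with d_i/d_o = 0.590: τ_max = 16T/(π d_o³ (1−k⁴)), so d_o = [16T/(π τ_allow (1−k⁴))]^(1/3) = [16·2.071e6/(π·4.27×10^7·0.8788)]^(1/3) = 0.6550 m.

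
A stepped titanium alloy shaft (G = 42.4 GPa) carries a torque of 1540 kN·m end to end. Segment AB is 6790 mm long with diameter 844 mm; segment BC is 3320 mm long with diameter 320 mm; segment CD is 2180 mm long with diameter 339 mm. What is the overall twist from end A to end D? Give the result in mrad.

J_AB = π(0.844)⁴/32 = 0.0498 m⁴; J_BC = π(0.320)⁴/32 = 1.03×10^-3 m⁴; J_CD = π(0.339)⁴/32 = 1.30×10^-3 m⁴.
θ = (T/G)·Σ L_i/J_i = (1.540e6/42.4×10⁹)·(6.79/0.0498 + 3.32/1.03×10^-3 + 2.18/1.30×10^-3) = 0.1832 rad.

183 mrad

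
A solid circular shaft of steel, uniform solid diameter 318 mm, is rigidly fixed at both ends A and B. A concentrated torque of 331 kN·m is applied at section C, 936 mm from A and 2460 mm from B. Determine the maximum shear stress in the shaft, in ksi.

5.51 ksi

With uniform GJ and both ends fixed, compatibility θ_AC = θ_CB gives T_A·a = T_B·b, together with T_A + T_B = T₀.
T_A = T₀·b/(a+b) = 331000·2460/3396 = 239800 N·m; T_B = 91230 N·m.
τ in each portion: τ_AC = 3.80×10^7 Pa, τ_CB = 1.44×10^7 Pa; maximum is in AC.
τ_max = T_AC·r/J = 239800·0.159/1.00×10^-3 = 3.797×10^7 Pa.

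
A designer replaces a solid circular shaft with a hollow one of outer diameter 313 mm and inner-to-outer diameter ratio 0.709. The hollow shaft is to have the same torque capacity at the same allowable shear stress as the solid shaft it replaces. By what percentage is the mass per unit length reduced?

Equal τ_max and T ⇒ the solid shaft needs d_s³ = d_o³(1−k⁴), so d_s = 313·(1−0.709⁴)^(1/3) = 284.0 mm.
Area ratio A_h/A_s = d_o²(1−k²)/d_s² = (1−k²)/(1−k⁴)^(2/3) = 0.6039.
Mass saving = 1 − 0.6039 = 39.6 %.

39.6 %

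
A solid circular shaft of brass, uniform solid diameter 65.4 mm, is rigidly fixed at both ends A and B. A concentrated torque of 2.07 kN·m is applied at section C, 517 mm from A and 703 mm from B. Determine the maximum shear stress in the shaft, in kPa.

With uniform GJ and both ends fixed, compatibility θ_AC = θ_CB gives T_A·a = T_B·b, together with T_A + T_B = T₀.
T_A = T₀·b/(a+b) = 2070·703/1220 = 1193 N·m; T_B = 877.2 N·m.
τ in each portion: τ_AC = 2.17×10^7 Pa, τ_CB = 1.60×10^7 Pa; maximum is in AC.
τ_max = T_AC·r/J = 1193·0.0327/1.80×10^-6 = 2.172×10^7 Pa.

21700 kPa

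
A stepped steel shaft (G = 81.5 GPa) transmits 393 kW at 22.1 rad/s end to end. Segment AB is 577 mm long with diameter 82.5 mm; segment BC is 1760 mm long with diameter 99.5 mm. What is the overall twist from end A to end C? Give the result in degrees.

ω = 22.1 rad/s, so T = P/ω = 393×10³ / 22.10 = 17780 N·m.
J_AB = π(0.0825)⁴/32 = 4.55×10^-6 m⁴; J_BC = π(0.0995)⁴/32 = 9.62×10^-6 m⁴.
θ = (T/G)·Σ L_i/J_i = (17780/81.5×10⁹)·(0.577/4.55×10^-6 + 1.76/9.62×10^-6) = 0.06759 rad.

3.87°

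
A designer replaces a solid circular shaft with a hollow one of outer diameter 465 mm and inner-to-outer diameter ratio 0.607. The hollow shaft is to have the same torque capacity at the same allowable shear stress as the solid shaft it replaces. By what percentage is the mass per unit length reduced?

Equal τ_max and T ⇒ the solid shaft needs d_s³ = d_o³(1−k⁴), so d_s = 465·(1−0.607⁴)^(1/3) = 442.9 mm.
Area ratio A_h/A_s = d_o²(1−k²)/d_s² = (1−k²)/(1−k⁴)^(2/3) = 0.6961.
Mass saving = 1 − 0.6961 = 30.4 %.

30.4 %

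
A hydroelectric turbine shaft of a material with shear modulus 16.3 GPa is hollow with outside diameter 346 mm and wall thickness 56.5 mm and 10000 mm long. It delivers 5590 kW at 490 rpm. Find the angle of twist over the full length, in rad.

ω = 2π·490/60 = 51.31 rad/s, so T = P/ω = 5590×10³ / 51.31 = 108900 N·m.
J = π(d_o⁴ − d_i⁴)/32 = π(0.346⁴ − 0.233⁴)/32 = 1.118×10^-3 m⁴.
θ = T·L/(G·J) = 108900 × 10.0 / (16.3×10⁹ × 1.118×10^-3) = 0.05980 rad.

0.0598 rad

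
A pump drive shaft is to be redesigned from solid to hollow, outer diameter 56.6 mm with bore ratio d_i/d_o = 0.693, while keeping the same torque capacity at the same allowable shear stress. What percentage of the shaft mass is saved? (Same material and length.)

38.1 %

Equal τ_max and T ⇒ the solid shaft needs d_s³ = d_o³(1−k⁴), so d_s = 56.6·(1−0.693⁴)^(1/3) = 51.86 mm.
Area ratio A_h/A_s = d_o²(1−k²)/d_s² = (1−k²)/(1−k⁴)^(2/3) = 0.6190.
Mass saving = 1 − 0.6190 = 38.1 %.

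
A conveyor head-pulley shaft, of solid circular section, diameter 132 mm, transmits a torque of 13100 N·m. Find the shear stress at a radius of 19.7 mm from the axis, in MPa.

8.66 MPa

J = πd⁴/32 = π(0.132)⁴/32 = 2.981×10^-5 m⁴.
Shear stress varies linearly with radius: τ = T·r/J = 13100 × 0.0197 / 2.981×10^-5 = 8.658×10^6 Pa.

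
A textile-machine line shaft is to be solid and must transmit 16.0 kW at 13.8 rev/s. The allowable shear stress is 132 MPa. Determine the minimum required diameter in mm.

ω = 2π·13.8 = 86.71 rad/s, so T = P/ω = 16.0×10³ / 86.71 = 184.5 N·m.
For a solid shaft τ_max = 16T/(πd³), so d = (16T/(π τ_allow))^(1/3) = (16·184.5/(π·1.32×10^8))^(1/3) = 0.01924 m.

19.2 mm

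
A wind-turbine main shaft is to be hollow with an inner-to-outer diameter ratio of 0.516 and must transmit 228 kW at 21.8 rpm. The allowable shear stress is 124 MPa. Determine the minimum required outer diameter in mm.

164 mm

ω = 2π·21.8/60 = 2.283 rad/s, so T = P/ω = 228×10³ / 2.283 = 99870 N·m.
For a hollow shaft with d_i/d_o = 0.516: τ_max = 16T/(π d_o³ (1−k⁴)), so d_o = [16T/(π τ_allow (1−k⁴))]^(1/3) = [16·99870/(π·1.24×10^8·0.9291)]^(1/3) = 0.1641 m.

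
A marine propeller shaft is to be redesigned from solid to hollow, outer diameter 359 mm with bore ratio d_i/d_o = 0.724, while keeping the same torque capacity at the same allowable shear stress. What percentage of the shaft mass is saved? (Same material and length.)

41.1 %

Equal τ_max and T ⇒ the solid shaft needs d_s³ = d_o³(1−k⁴), so d_s = 359·(1−0.724⁴)^(1/3) = 322.5 mm.
Area ratio A_h/A_s = d_o²(1−k²)/d_s² = (1−k²)/(1−k⁴)^(2/3) = 0.5895.
Mass saving = 1 − 0.5895 = 41.1 %.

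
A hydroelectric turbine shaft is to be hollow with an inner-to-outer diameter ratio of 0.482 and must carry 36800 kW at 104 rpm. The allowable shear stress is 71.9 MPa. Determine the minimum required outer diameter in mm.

632 mm

ω = 2π·104/60 = 10.89 rad/s, so T = P/ω = 36800×10³ / 10.89 = 3.379e6 N·m.
For a hollow shaft with d_i/d_o = 0.482: τ_max = 16T/(π d_o³ (1−k⁴)), so d_o = [16T/(π τ_allow (1−k⁴))]^(1/3) = [16·3.379e6/(π·7.19×10^7·0.9460)]^(1/3) = 0.6325 m.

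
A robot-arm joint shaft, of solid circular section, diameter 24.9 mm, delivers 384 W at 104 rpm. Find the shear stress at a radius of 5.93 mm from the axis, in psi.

ω = 2π·104/60 = 10.89 rad/s, so T = P/ω = 384 / 10.89 = 35.26 N·m.
J = πd⁴/32 = π(0.0249)⁴/32 = 3.774×10^-8 m⁴.
Shear stress varies linearly with radius: τ = T·r/J = 35.26 × 0.00593 / 3.774×10^-8 = 5.540×10^6 Pa.

804 psi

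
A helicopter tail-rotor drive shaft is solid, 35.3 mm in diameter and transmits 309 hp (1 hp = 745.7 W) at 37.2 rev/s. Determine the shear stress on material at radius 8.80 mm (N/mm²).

56.9 N/mm²

ω = 2π·37.2 = 233.7 rad/s, so T = P/ω = 309×745.7 / 233.7 = 985.8 N·m.
J = πd⁴/32 = π(0.0353)⁴/32 = 1.524×10^-7 m⁴.
Shear stress varies linearly with radius: τ = T·r/J = 985.8 × 0.00880 / 1.524×10^-7 = 5.691×10^7 Pa.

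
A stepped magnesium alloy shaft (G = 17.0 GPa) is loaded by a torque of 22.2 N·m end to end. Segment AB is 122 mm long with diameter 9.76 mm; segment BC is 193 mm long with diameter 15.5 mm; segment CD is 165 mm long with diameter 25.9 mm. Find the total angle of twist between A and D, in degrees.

13.1°

J_AB = π(0.00976)⁴/32 = 8.91×10^-10 m⁴; J_BC = π(0.0155)⁴/32 = 5.67×10^-9 m⁴; J_CD = π(0.0259)⁴/32 = 4.42×10^-8 m⁴.
θ = (T/G)·Σ L_i/J_i = (22.20/17.0×10⁹)·(0.122/8.91×10^-10 + 0.193/5.67×10^-9 + 0.165/4.42×10^-8) = 0.2282 rad.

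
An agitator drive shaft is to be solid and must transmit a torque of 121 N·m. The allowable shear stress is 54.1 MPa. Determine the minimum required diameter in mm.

22.5 mm

For a solid shaft τ_max = 16T/(πd³), so d = (16T/(π τ_allow))^(1/3) = (16·121.0/(π·5.41×10^7))^(1/3) = 0.02250 m.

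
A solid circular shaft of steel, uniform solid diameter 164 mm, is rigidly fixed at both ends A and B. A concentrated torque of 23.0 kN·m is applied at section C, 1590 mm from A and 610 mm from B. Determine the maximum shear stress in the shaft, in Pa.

1.92e7 Pa

With uniform GJ and both ends fixed, compatibility θ_AC = θ_CB gives T_A·a = T_B·b, together with T_A + T_B = T₀.
T_A = T₀·b/(a+b) = 23000·610/2200 = 6377 N·m; T_B = 16620 N·m.
τ in each portion: τ_AC = 7.36×10^6 Pa, τ_CB = 1.92×10^7 Pa; maximum is in CB.
τ_max = T_CB·r/J = 16620·0.0820/7.10×10^-5 = 1.919×10^7 Pa.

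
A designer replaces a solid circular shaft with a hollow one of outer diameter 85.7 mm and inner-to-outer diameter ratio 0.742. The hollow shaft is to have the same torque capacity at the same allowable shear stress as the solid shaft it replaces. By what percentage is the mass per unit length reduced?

Equal τ_max and T ⇒ the solid shaft needs d_s³ = d_o³(1−k⁴), so d_s = 85.7·(1−0.742⁴)^(1/3) = 75.98 mm.
Area ratio A_h/A_s = d_o²(1−k²)/d_s² = (1−k²)/(1−k⁴)^(2/3) = 0.5718.
Mass saving = 1 − 0.5718 = 42.8 %.

42.8 %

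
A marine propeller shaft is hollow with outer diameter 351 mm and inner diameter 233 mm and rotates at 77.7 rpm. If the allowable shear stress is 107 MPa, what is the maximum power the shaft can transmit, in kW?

5960 kW

J = π(d_o⁴ − d_i⁴)/32 = π(0.351⁴ − 0.233⁴)/32 = 1.201×10^-3 m⁴.
T_max = τ_allow·J/r = 1.07×10^8 × 1.201×10^-3 / 0.175 = 732100 N·m.
ω = 2π·77.7/60 = 8.137 rad/s, so P_max = T_max·ω = 5.957×10^6 W.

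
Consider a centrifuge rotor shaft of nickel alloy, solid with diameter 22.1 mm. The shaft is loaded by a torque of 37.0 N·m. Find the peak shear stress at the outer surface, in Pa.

1.75e7 Pa

J = πd⁴/32 = π(0.0221)⁴/32 = 2.342×10^-8 m⁴.
τ_max = T·r/J = 37.00 × 0.0111 / 2.342×10^-8 = 1.746×10^7 Pa.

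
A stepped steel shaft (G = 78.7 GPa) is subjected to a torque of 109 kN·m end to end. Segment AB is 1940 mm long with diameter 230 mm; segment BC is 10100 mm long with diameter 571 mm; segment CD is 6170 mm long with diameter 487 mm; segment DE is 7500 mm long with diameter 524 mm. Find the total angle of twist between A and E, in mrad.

14.1 mrad

J_AB = π(0.230)⁴/32 = 2.75×10^-4 m⁴; J_BC = π(0.571)⁴/32 = 0.0104 m⁴; J_CD = π(0.487)⁴/32 = 5.52×10^-3 m⁴; J_DE = π(0.524)⁴/32 = 7.40×10^-3 m⁴.
θ = (T/G)·Σ L_i/J_i = (109000/78.7×10⁹)·(1.94/2.75×10^-4 + 10.1/0.0104 + 6.17/5.52×10^-3 + 7.50/7.40×10^-3) = 0.01407 rad.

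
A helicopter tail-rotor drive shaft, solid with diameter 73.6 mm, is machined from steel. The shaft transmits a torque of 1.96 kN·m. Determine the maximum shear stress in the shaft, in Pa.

2.50e7 Pa

J = πd⁴/32 = π(0.0736)⁴/32 = 2.881×10^-6 m⁴.
τ_max = T·r/J = 1960 × 0.0368 / 2.881×10^-6 = 2.504×10^7 Pa.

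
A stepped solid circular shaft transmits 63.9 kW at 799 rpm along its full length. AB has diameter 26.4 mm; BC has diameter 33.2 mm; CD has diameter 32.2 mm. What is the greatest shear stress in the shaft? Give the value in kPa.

ω = 2π·799/60 = 83.67 rad/s, so T = P/ω = 63.9×10³ / 83.67 = 763.7 N·m.
Under the same torque, τ_max = 16T/(πd³) is largest where d is smallest — segment AB (d = 26.4 mm).
τ_max = 16·763.7/(π·(0.0264)³) = 2.114×10^8 Pa.

211000 kPa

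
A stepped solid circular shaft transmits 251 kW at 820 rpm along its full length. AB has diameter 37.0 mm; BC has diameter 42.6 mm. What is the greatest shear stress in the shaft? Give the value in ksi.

42.6 ksi

ω = 2π·820/60 = 85.87 rad/s, so T = P/ω = 251×10³ / 85.87 = 2923 N·m.
Under the same torque, τ_max = 16T/(πd³) is largest where d is smallest — segment AB (d = 37.0 mm).
τ_max = 16·2923/(π·(0.0370)³) = 2.939×10^8 Pa.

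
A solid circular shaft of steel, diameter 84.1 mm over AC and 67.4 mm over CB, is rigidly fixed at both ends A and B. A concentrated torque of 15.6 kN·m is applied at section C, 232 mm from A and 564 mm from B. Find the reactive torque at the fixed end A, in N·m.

Compatibility: T_A·a/J_AC = T_B·b/J_CB with T_A + T_B = T₀.
J_AC = 4.91×10^-6 m⁴, J_CB = 2.03×10^-6 m⁴, so T_A = T₀·(J_AC/a)/((J_AC/a)+(J_CB/b)) = 13340 N·m, T_B = 2263 N·m.

13300 N·m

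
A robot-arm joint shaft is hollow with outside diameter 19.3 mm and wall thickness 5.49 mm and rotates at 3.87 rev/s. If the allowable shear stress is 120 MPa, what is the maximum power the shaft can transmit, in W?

J = π(d_o⁴ − d_i⁴)/32 = π(0.0193⁴ − 0.00832⁴)/32 = 1.315×10^-8 m⁴.
T_max = τ_allow·J/r = 1.20×10^8 × 1.315×10^-8 / 0.00965 = 163.5 N·m.
ω = 2π·3.87 = 24.32 rad/s, so P_max = T_max·ω = 3977 W.

3980 W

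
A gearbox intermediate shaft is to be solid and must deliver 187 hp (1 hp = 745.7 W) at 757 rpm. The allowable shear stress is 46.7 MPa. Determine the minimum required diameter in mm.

ω = 2π·757/60 = 79.27 rad/s, so T = P/ω = 187×745.7 / 79.27 = 1759 N·m.
For a solid shaft τ_max = 16T/(πd³), so d = (16T/(π τ_allow))^(1/3) = (16·1759/(π·4.67×10^7))^(1/3) = 0.05767 m.

57.7 mm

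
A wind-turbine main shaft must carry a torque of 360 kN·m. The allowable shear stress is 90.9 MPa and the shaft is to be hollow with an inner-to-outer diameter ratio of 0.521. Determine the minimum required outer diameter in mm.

For a hollow shaft with d_i/d_o = 0.521: τ_max = 16T/(π d_o³ (1−k⁴)), so d_o = [16T/(π τ_allow (1−k⁴))]^(1/3) = [16·360000/(π·9.09×10^7·0.9263)]^(1/3) = 0.2792 m.

279 mm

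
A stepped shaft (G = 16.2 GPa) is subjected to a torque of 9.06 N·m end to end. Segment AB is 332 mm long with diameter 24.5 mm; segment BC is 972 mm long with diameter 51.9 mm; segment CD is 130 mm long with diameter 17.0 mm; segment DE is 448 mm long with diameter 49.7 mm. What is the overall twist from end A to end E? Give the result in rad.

0.0153 rad

J_AB = π(0.0245)⁴/32 = 3.54×10^-8 m⁴; J_BC = π(0.0519)⁴/32 = 7.12×10^-7 m⁴; J_CD = π(0.0170)⁴/32 = 8.20×10^-9 m⁴; J_DE = π(0.0497)⁴/32 = 5.99×10^-7 m⁴.
θ = (T/G)·Σ L_i/J_i = (9.060/16.2×10⁹)·(0.332/3.54×10^-8 + 0.972/7.12×10^-7 + 0.130/8.20×10^-9 + 0.448/5.99×10^-7) = 0.01530 rad.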